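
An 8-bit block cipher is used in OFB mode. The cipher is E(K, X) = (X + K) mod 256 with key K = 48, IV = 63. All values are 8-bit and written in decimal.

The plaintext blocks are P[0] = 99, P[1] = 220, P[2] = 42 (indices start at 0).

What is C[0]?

OFB encryption: S_i = E(K, S_{i−1}) with S_{−1} = IV; C_i = P_i ⊕ S_i.
C[0]: S = E(K, 63) = 111; 99 ⊕ 111 = 12.

C[0] = 12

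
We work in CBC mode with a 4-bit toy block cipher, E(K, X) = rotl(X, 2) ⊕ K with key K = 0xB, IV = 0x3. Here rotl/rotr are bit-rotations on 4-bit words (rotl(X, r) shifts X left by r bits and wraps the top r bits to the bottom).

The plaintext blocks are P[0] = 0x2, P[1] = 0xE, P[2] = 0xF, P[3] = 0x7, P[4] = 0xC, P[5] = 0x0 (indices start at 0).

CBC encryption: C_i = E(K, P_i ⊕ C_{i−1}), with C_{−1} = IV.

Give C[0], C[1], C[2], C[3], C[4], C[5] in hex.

C[0]: P[0] ⊕ 0x3 = 0x1; E(K, 0x1) = 0xF.
C[1]: P[1] ⊕ 0xF = 0x1; E(K, 0x1) = 0xF.
C[2]: P[2] ⊕ 0xF = 0x0; E(K, 0x0) = 0xB.
C[3]: P[3] ⊕ 0xB = 0xC; E(K, 0xC) = 0x8.
C[4]: P[4] ⊕ 0x8 = 0x4; E(K, 0x4) = 0xA.
C[5]: P[5] ⊕ 0xA = 0xA; E(K, 0xA) = 0x1.

C[0] = 0xF, C[1] = 0xF, C[2] = 0xB, C[3] = 0x8, C[4] = 0xA, C[5] = 0x1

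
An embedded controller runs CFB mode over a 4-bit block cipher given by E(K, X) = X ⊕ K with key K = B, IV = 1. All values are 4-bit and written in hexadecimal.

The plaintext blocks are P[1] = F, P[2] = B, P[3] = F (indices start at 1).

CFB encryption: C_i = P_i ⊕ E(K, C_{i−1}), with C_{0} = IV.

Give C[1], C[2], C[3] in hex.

C[1] = 5, C[2] = 5, C[3] = 1

C[1]: E(K, 1) = A; F ⊕ A = 5.
C[2]: E(K, 5) = E; B ⊕ E = 5.
C[3]: E(K, 5) = E; F ⊕ E = 1.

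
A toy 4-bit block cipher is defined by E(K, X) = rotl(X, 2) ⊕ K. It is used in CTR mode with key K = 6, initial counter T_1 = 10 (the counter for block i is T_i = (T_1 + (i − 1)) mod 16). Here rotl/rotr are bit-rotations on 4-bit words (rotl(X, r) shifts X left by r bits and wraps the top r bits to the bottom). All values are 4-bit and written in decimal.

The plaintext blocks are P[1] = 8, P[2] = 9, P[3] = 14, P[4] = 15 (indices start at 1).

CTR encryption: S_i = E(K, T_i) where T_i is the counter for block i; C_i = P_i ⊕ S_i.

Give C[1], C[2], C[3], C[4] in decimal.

C[1] = 4, C[2] = 1, C[3] = 11, C[4] = 14

C[1]: T = 10, S = E(K, T) = 12; 8 ⊕ 12 = 4.
C[2]: T = 11, S = E(K, T) = 8; 9 ⊕ 8 = 1.
C[3]: T = 12, S = E(K, T) = 5; 14 ⊕ 5 = 11.
C[4]: T = 13, S = E(K, T) = 1; 15 ⊕ 1 = 14.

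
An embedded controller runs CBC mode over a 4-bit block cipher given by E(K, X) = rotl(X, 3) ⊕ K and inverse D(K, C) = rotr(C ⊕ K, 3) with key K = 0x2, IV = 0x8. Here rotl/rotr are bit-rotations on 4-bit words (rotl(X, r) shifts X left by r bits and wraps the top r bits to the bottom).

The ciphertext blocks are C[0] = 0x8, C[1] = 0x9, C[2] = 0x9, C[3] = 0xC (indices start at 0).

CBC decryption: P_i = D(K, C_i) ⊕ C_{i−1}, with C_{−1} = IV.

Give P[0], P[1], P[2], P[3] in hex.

P[0] = 0xD, P[1] = 0xF, P[2] = 0xE, P[3] = 0x4

P[0]: D(K, 0x8) = 0x5; 0x5 ⊕ 0x8 = 0xD.
P[1]: D(K, 0x9) = 0x7; 0x7 ⊕ 0x8 = 0xF.
P[2]: D(K, 0x9) = 0x7; 0x7 ⊕ 0x9 = 0xE.
P[3]: D(K, 0xC) = 0xD; 0xD ⊕ 0x9 = 0x4.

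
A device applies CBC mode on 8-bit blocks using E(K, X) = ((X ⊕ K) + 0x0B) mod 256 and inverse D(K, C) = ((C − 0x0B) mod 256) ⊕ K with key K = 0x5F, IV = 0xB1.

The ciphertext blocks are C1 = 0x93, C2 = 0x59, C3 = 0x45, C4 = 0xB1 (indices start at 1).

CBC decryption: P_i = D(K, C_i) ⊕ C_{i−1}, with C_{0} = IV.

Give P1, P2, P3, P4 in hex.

P1 = 0x66, P2 = 0x82, P3 = 0x3C, P4 = 0xBC

P1: D(K, 0x93) = 0xD7; 0xD7 ⊕ 0xB1 = 0x66.
P2: D(K, 0x59) = 0x11; 0x11 ⊕ 0x93 = 0x82.
P3: D(K, 0x45) = 0x65; 0x65 ⊕ 0x59 = 0x3C.
P4: D(K, 0xB1) = 0xF9; 0xF9 ⊕ 0x45 = 0xBC.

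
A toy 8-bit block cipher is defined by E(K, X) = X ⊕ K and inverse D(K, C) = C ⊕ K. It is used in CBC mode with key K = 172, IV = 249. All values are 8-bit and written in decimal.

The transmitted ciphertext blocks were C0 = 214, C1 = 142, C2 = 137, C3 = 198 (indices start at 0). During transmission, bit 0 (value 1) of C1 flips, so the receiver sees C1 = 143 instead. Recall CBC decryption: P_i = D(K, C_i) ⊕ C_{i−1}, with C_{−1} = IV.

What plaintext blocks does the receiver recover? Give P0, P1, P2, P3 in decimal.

Only C1 changed, to 143. In CBC, a change in C_i garbles P_i and flips the same bit in P_{i+1}. Decrypting the received ciphertext:
P0: D(K, 214) = 122; 122 ⊕ 249 = 131.
P1: D(K, 143) = 35; 35 ⊕ 214 = 245.
P2: D(K, 137) = 37; 37 ⊕ 143 = 170.
P3: D(K, 198) = 106; 106 ⊕ 137 = 227.
Blocks that differ from the original plaintext: P1, P2.

P0 = 131, P1 = 245, P2 = 170, P3 = 227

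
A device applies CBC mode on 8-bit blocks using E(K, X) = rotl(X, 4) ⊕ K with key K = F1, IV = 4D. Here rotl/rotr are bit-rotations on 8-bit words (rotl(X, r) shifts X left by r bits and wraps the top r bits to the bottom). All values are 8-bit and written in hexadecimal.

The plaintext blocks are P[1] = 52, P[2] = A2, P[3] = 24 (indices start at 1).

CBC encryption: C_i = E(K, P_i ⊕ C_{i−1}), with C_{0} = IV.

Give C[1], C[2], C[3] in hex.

C[1]: P[1] ⊕ 4D = 1F; E(K, 1F) = 00.
C[2]: P[2] ⊕ 00 = A2; E(K, A2) = DB.
C[3]: P[3] ⊕ DB = FF; E(K, FF) = 0E.

C[1] = 00, C[2] = DB, C[3] = 0E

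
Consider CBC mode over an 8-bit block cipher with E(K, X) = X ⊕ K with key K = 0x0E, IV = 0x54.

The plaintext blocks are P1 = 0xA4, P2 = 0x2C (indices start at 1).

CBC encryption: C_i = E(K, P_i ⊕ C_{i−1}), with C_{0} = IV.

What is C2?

C2 = 0xDC

C1: P1 ⊕ 0x54 = 0xF0; E(K, 0xF0) = 0xFE.
C2: P2 ⊕ 0xFE = 0xD2; E(K, 0xD2) = 0xDC.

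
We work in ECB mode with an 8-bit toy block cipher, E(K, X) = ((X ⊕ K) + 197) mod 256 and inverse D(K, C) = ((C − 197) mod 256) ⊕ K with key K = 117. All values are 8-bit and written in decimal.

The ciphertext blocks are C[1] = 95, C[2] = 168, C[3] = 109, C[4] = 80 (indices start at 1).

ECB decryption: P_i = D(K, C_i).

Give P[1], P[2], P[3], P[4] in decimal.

P[1] = 239, P[2] = 150, P[3] = 221, P[4] = 254

P[1]: D(K, 95) = 239.
P[2]: D(K, 168) = 150.
P[3]: D(K, 109) = 221.
P[4]: D(K, 80) = 254.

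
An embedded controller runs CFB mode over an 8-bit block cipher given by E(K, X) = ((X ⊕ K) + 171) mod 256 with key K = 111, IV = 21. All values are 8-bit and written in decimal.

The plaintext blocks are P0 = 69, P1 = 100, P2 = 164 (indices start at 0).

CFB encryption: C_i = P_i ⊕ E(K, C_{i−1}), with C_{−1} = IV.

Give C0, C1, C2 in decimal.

C0: E(K, 21) = 37; 69 ⊕ 37 = 96.
C1: E(K, 96) = 186; 100 ⊕ 186 = 222.
C2: E(K, 222) = 92; 164 ⊕ 92 = 248.

C0 = 96, C1 = 222, C2 = 248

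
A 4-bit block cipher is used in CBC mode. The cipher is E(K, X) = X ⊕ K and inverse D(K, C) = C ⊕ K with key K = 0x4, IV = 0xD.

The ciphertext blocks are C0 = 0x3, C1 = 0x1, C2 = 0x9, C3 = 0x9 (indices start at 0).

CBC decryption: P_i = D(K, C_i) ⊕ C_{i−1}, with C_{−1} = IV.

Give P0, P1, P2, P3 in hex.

P0 = 0xA, P1 = 0x6, P2 = 0xC, P3 = 0x4

P0: D(K, 0x3) = 0x7; 0x7 ⊕ 0xD = 0xA.
P1: D(K, 0x1) = 0x5; 0x5 ⊕ 0x3 = 0x6.
P2: D(K, 0x9) = 0xD; 0xD ⊕ 0x1 = 0xC.
P3: D(K, 0x9) = 0xD; 0xD ⊕ 0x9 = 0x4.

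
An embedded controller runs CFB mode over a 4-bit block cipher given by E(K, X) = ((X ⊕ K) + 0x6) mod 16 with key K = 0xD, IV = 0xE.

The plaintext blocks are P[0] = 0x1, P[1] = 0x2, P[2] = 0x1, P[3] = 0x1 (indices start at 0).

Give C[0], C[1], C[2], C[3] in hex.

CFB encryption: C_i = P_i ⊕ E(K, C_{i−1}), with C_{−1} = IV.
C[0]: E(K, 0xE) = 0x9; 0x1 ⊕ 0x9 = 0x8.
C[1]: E(K, 0x8) = 0xB; 0x2 ⊕ 0xB = 0x9.
C[2]: E(K, 0x9) = 0xA; 0x1 ⊕ 0xA = 0xB.
C[3]: E(K, 0xB) = 0xC; 0x1 ⊕ 0xC = 0xD.

C[0] = 0x8, C[1] = 0x9, C[2] = 0xB, C[3] = 0xD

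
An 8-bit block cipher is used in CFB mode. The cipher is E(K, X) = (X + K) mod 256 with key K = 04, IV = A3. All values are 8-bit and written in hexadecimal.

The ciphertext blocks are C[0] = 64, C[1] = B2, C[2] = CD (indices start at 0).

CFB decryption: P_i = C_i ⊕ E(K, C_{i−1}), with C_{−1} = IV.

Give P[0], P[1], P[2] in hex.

P[0]: E(K, A3) = A7; 64 ⊕ A7 = C3.
P[1]: E(K, 64) = 68; B2 ⊕ 68 = DA.
P[2]: E(K, B2) = B6; CD ⊕ B6 = 7B.

P[0] = C3, P[1] = DA, P[2] = 7B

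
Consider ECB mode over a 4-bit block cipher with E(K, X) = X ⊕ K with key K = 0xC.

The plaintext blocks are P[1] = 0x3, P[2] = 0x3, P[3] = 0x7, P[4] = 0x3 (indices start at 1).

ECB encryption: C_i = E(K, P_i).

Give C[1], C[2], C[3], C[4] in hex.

C[1]: E(K, 0x3) = 0xF.
C[2]: E(K, 0x3) = 0xF.
C[3]: E(K, 0x7) = 0xB.
C[4]: E(K, 0x3) = 0xF.

C[1] = 0xF, C[2] = 0xF, C[3] = 0xB, C[4] = 0xF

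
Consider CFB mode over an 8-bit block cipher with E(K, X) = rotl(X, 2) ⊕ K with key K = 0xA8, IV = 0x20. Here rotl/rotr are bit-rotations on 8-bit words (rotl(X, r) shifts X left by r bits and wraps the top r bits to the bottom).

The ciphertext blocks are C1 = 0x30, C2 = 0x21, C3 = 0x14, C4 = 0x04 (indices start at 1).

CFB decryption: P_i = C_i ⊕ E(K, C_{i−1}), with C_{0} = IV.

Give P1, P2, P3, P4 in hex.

P1: E(K, 0x20) = 0x28; 0x30 ⊕ 0x28 = 0x18.
P2: E(K, 0x30) = 0x68; 0x21 ⊕ 0x68 = 0x49.
P3: E(K, 0x21) = 0x2C; 0x14 ⊕ 0x2C = 0x38.
P4: E(K, 0x14) = 0xF8; 0x04 ⊕ 0xF8 = 0xFC.

P1 = 0x18, P2 = 0x49, P3 = 0x38, P4 = 0xFC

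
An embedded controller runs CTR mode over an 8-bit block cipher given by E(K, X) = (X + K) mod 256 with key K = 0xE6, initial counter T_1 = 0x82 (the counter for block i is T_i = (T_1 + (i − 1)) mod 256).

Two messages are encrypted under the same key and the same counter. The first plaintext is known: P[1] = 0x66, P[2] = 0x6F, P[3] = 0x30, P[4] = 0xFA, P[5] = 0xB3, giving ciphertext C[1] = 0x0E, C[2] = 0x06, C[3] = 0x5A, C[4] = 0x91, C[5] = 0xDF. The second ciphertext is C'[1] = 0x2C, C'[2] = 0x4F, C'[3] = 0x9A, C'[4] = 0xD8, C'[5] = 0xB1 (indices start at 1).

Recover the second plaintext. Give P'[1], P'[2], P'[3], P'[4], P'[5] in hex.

In CTR with a reused counter, both messages share the same keystream S_i, so C_i ⊕ C'_i = P_i ⊕ P'_i and thus P'_i = P_i ⊕ C_i ⊕ C'_i.
P'[1]: 0x66 ⊕ 0x0E ⊕ 0x2C = 0x44.
P'[2]: 0x6F ⊕ 0x06 ⊕ 0x4F = 0x26.
P'[3]: 0x30 ⊕ 0x5A ⊕ 0x9A = 0xF0.
P'[4]: 0xFA ⊕ 0x91 ⊕ 0xD8 = 0xB3.
P'[5]: 0xB3 ⊕ 0xDF ⊕ 0xB1 = 0xDD.

P'[1] = 0x44, P'[2] = 0x26, P'[3] = 0xF0, P'[4] = 0xB3, P'[5] = 0xDD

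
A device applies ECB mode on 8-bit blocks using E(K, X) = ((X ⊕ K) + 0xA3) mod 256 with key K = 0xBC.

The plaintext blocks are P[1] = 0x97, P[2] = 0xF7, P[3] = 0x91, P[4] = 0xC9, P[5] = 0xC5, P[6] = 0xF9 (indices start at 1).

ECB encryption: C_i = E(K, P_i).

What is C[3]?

C[3] = 0xD0

C[3]: E(K, 0x91) = 0xD0.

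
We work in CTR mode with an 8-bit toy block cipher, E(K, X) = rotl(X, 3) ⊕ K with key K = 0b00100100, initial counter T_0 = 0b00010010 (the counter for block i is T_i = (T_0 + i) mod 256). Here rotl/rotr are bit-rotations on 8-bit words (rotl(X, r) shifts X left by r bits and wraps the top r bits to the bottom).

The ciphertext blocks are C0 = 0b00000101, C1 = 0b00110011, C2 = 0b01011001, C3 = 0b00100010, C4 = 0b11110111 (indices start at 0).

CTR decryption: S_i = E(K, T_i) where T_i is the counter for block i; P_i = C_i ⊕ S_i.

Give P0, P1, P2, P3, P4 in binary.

P0: T = 0b00010010, S = E(K, T) = 0b10110100; 0b00000101 ⊕ 0b10110100 = 0b10110001.
P1: T = 0b00010011, S = E(K, T) = 0b10111100; 0b00110011 ⊕ 0b10111100 = 0b10001111.
P2: T = 0b00010100, S = E(K, T) = 0b10000100; 0b01011001 ⊕ 0b10000100 = 0b11011101.
P3: T = 0b00010101, S = E(K, T) = 0b10001100; 0b00100010 ⊕ 0b10001100 = 0b10101110.
P4: T = 0b00010110, S = E(K, T) = 0b10010100; 0b11110111 ⊕ 0b10010100 = 0b01100011.

P0 = 0b10110001, P1 = 0b10001111, P2 = 0b11011101, P3 = 0b10101110, P4 = 0b01100011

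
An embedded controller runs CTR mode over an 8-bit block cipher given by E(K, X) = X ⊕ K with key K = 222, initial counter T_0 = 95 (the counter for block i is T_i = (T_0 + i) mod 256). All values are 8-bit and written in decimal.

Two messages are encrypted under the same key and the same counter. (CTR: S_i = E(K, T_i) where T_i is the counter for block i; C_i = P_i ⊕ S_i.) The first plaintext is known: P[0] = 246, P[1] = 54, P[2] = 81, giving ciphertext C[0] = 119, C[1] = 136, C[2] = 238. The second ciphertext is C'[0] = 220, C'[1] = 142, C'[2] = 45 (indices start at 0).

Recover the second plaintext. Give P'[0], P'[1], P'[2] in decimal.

In CTR with a reused counter, both messages share the same keystream S_i, so C_i ⊕ C'_i = P_i ⊕ P'_i and thus P'_i = P_i ⊕ C_i ⊕ C'_i.
P'[0]: 246 ⊕ 119 ⊕ 220 = 93.
P'[1]: 54 ⊕ 136 ⊕ 142 = 48.
P'[2]: 81 ⊕ 238 ⊕ 45 = 146.

P'[0] = 93, P'[1] = 48, P'[2] = 146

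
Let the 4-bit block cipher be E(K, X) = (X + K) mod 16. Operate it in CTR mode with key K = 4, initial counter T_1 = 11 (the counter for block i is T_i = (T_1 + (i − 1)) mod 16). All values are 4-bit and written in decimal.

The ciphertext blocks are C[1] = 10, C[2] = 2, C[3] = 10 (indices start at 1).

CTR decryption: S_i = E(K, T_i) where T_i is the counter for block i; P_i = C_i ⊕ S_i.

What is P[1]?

P[1] = 5

P[1]: T = 11, S = E(K, T) = 15; 10 ⊕ 15 = 5.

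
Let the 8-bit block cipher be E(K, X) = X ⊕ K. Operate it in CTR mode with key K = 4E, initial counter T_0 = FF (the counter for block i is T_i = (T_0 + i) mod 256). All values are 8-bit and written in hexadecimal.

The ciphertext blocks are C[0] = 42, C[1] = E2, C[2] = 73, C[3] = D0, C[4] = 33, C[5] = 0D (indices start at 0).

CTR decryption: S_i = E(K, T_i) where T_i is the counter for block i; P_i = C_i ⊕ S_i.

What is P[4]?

P[4]: T = 03, S = E(K, T) = 4D; 33 ⊕ 4D = 7E.

P[4] = 7E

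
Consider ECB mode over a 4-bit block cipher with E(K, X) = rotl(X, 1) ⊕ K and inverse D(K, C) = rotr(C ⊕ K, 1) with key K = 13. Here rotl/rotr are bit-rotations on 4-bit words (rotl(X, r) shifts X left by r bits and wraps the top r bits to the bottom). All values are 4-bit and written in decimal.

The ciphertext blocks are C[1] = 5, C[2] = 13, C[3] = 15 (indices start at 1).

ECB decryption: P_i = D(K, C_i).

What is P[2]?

P[2]: D(K, 13) = 0.

P[2] = 0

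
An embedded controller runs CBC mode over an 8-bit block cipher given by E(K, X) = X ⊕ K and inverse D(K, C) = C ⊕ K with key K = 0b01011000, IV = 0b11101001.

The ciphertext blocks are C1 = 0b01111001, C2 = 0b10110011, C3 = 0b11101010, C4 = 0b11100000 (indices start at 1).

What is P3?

P3 = 0b00000001

CBC decryption: P_i = D(K, C_i) ⊕ C_{i−1}, with C_{0} = IV.
P3: D(K, 0b11101010) = 0b10110010; 0b10110010 ⊕ 0b10110011 = 0b00000001.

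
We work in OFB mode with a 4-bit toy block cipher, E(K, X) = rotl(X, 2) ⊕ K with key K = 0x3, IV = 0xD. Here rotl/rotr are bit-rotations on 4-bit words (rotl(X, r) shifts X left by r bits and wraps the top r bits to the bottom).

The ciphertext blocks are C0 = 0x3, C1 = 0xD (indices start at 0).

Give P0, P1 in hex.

P0 = 0x7, P1 = 0xF

OFB decryption: S_i = E(K, S_{i−1}) with S_{−1} = IV; P_i = C_i ⊕ S_i.
P0: S = E(K, 0xD) = 0x4; 0x3 ⊕ 0x4 = 0x7.
P1: S = E(K, 0x4) = 0x2; 0xD ⊕ 0x2 = 0xF.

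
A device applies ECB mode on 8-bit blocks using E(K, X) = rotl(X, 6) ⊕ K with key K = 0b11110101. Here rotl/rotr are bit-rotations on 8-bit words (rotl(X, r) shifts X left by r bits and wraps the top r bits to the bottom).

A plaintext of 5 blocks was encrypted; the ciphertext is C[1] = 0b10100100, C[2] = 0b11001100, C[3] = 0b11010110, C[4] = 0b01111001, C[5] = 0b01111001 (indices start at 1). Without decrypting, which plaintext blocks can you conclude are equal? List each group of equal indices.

ECB encrypts each block independently with the same key, so equal ciphertext blocks imply equal plaintext blocks.
C[4] = C[5] = 0b01111001, so P[4] = P[5].

P[4] = P[5]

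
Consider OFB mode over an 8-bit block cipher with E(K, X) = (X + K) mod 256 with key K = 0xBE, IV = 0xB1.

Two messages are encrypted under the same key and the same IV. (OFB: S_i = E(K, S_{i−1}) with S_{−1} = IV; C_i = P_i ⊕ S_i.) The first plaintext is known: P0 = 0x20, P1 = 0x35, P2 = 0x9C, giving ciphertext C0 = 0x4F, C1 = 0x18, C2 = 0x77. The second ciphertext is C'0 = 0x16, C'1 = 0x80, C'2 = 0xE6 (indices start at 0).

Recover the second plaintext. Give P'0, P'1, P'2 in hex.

P'0 = 0x79, P'1 = 0xAD, P'2 = 0x0D

In OFB with a reused IV, both messages share the same keystream S_i, so C_i ⊕ C'_i = P_i ⊕ P'_i and thus P'_i = P_i ⊕ C_i ⊕ C'_i.
P'0: 0x20 ⊕ 0x4F ⊕ 0x16 = 0x79.
P'1: 0x35 ⊕ 0x18 ⊕ 0x80 = 0xAD.
P'2: 0x9C ⊕ 0x77 ⊕ 0xE6 = 0x0D.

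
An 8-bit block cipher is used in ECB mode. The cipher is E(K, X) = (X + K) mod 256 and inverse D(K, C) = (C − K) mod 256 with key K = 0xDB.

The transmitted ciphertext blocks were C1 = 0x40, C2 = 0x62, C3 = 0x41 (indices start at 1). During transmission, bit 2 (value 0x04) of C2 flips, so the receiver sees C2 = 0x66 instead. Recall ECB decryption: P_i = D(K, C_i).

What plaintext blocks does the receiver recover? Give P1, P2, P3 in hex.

P1 = 0x65, P2 = 0x8B, P3 = 0x66

Only C2 changed, to 0x66. In ECB, a change in C_i affects only P_i. Decrypting the received ciphertext:
P1: D(K, 0x40) = 0x65.
P2: D(K, 0x66) = 0x8B.
P3: D(K, 0x41) = 0x66.
Blocks that differ from the original plaintext: P2.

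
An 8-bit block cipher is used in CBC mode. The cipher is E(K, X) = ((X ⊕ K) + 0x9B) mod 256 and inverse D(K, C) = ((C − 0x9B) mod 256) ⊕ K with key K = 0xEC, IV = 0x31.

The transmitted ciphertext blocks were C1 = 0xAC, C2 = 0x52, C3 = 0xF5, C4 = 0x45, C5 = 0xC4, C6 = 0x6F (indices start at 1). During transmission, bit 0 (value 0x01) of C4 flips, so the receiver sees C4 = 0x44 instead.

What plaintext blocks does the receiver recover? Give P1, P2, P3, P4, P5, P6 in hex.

P1 = 0xCC, P2 = 0xF7, P3 = 0xE4, P4 = 0xB0, P5 = 0x81, P6 = 0xFC

CBC decryption: P_i = D(K, C_i) ⊕ C_{i−1}, with C_{0} = IV.
Only C4 changed, to 0x44. In CBC, a change in C_i garbles P_i and flips the same bit in P_{i+1}. Decrypting the received ciphertext:
P1: D(K, 0xAC) = 0xFD; 0xFD ⊕ 0x31 = 0xCC.
P2: D(K, 0x52) = 0x5B; 0x5B ⊕ 0xAC = 0xF7.
P3: D(K, 0xF5) = 0xB6; 0xB6 ⊕ 0x52 = 0xE4.
P4: D(K, 0x44) = 0x45; 0x45 ⊕ 0xF5 = 0xB0.
P5: D(K, 0xC4) = 0xC5; 0xC5 ⊕ 0x44 = 0x81.
P6: D(K, 0x6F) = 0x38; 0x38 ⊕ 0xC4 = 0xFC.
Blocks that differ from the original plaintext: P4, P5.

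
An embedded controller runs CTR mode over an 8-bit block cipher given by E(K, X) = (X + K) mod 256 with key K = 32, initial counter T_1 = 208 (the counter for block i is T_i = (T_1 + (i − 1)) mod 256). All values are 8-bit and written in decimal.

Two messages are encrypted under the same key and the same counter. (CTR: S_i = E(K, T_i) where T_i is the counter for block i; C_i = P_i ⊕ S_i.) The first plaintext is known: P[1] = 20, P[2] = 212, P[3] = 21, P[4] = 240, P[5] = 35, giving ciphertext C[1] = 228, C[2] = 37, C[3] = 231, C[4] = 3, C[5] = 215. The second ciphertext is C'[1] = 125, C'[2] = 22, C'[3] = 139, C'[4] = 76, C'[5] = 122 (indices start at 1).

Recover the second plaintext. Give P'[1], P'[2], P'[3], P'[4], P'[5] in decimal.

P'[1] = 141, P'[2] = 231, P'[3] = 121, P'[4] = 191, P'[5] = 142

In CTR with a reused counter, both messages share the same keystream S_i, so C_i ⊕ C'_i = P_i ⊕ P'_i and thus P'_i = P_i ⊕ C_i ⊕ C'_i.
P'[1]: 20 ⊕ 228 ⊕ 125 = 141.
P'[2]: 212 ⊕ 37 ⊕ 22 = 231.
P'[3]: 21 ⊕ 231 ⊕ 139 = 121.
P'[4]: 240 ⊕ 3 ⊕ 76 = 191.
P'[5]: 35 ⊕ 215 ⊕ 122 = 142.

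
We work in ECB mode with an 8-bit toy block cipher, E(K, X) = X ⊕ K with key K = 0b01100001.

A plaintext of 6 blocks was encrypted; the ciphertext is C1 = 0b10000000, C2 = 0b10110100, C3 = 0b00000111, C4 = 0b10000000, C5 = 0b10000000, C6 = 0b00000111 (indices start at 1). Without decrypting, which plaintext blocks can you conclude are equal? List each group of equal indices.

P1 = P4 = P5; P3 = P6

ECB encrypts each block independently with the same key, so equal ciphertext blocks imply equal plaintext blocks.
C1 = C4 = C5 = 0b10000000, so P1 = P4 = P5.
C3 = C6 = 0b00000111, so P3 = P6.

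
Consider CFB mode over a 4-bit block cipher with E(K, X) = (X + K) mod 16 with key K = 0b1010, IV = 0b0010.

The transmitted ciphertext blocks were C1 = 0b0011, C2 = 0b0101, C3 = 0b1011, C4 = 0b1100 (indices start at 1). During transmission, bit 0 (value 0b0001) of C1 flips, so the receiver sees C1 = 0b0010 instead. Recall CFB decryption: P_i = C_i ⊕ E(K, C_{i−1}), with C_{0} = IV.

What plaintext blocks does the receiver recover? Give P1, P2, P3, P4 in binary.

P1 = 0b1110, P2 = 0b1001, P3 = 0b0100, P4 = 0b1001

Only C1 changed, to 0b0010. In CFB, a change in C_i flips the same bit in P_i and garbles P_{i+1}. Decrypting the received ciphertext:
P1: E(K, 0b0010) = 0b1100; 0b0010 ⊕ 0b1100 = 0b1110.
P2: E(K, 0b0010) = 0b1100; 0b0101 ⊕ 0b1100 = 0b1001.
P3: E(K, 0b0101) = 0b1111; 0b1011 ⊕ 0b1111 = 0b0100.
P4: E(K, 0b1011) = 0b0101; 0b1100 ⊕ 0b0101 = 0b1001.
Blocks that differ from the original plaintext: P1, P2.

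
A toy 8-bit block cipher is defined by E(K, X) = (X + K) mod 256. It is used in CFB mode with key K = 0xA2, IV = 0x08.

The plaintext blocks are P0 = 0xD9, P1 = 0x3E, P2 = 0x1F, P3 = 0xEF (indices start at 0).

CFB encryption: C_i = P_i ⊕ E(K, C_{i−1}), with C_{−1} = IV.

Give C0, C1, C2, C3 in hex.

C0: E(K, 0x08) = 0xAA; 0xD9 ⊕ 0xAA = 0x73.
C1: E(K, 0x73) = 0x15; 0x3E ⊕ 0x15 = 0x2B.
C2: E(K, 0x2B) = 0xCD; 0x1F ⊕ 0xCD = 0xD2.
C3: E(K, 0xD2) = 0x74; 0xEF ⊕ 0x74 = 0x9B.

C0 = 0x73, C1 = 0x2B, C2 = 0xD2, C3 = 0x9B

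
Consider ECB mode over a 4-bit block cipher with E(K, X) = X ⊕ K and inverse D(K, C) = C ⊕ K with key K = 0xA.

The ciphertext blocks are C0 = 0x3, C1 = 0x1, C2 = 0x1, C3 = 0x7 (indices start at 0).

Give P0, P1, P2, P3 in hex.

P0 = 0x9, P1 = 0xB, P2 = 0xB, P3 = 0xD

ECB decryption: P_i = D(K, C_i).
P0: D(K, 0x3) = 0x9.
P1: D(K, 0x1) = 0xB.
P2: D(K, 0x1) = 0xB.
P3: D(K, 0x7) = 0xD.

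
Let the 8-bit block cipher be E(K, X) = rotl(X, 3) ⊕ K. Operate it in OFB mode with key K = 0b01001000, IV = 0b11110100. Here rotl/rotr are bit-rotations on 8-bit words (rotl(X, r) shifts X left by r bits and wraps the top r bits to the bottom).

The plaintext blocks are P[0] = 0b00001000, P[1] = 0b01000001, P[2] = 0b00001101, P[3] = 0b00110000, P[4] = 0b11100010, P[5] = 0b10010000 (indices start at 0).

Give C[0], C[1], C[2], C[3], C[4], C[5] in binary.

OFB encryption: S_i = E(K, S_{i−1}) with S_{−1} = IV; C_i = P_i ⊕ S_i.
C[0]: S = E(K, 0b11110100) = 0b11101111; 0b00001000 ⊕ 0b11101111 = 0b11100111.
C[1]: S = E(K, 0b11101111) = 0b00110111; 0b01000001 ⊕ 0b00110111 = 0b01110110.
C[2]: S = E(K, 0b00110111) = 0b11110001; 0b00001101 ⊕ 0b11110001 = 0b11111100.
C[3]: S = E(K, 0b11110001) = 0b11000111; 0b00110000 ⊕ 0b11000111 = 0b11110111.
C[4]: S = E(K, 0b11000111) = 0b01110110; 0b11100010 ⊕ 0b01110110 = 0b10010100.
C[5]: S = E(K, 0b01110110) = 0b11111011; 0b10010000 ⊕ 0b11111011 = 0b01101011.

C[0] = 0b11100111, C[1] = 0b01110110, C[2] = 0b11111100, C[3] = 0b11110111, C[4] = 0b10010100, C[5] = 0b01101011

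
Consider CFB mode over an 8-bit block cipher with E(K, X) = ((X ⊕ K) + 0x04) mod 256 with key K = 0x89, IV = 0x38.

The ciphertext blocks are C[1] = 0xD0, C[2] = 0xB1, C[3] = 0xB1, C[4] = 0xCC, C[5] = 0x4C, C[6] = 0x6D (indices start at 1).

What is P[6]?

CFB decryption: P_i = C_i ⊕ E(K, C_{i−1}), with C_{0} = IV.
P[6]: E(K, 0x4C) = 0xC9; 0x6D ⊕ 0xC9 = 0xA4.

P[6] = 0xA4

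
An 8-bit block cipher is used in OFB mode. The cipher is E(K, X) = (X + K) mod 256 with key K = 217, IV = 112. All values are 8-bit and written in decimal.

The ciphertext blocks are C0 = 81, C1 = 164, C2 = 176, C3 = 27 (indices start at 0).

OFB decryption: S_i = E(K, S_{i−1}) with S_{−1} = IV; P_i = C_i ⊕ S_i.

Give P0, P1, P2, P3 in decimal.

P0 = 24, P1 = 134, P2 = 75, P3 = 207

P0: S = E(K, 112) = 73; 81 ⊕ 73 = 24.
P1: S = E(K, 73) = 34; 164 ⊕ 34 = 134.
P2: S = E(K, 34) = 251; 176 ⊕ 251 = 75.
P3: S = E(K, 251) = 212; 27 ⊕ 212 = 207.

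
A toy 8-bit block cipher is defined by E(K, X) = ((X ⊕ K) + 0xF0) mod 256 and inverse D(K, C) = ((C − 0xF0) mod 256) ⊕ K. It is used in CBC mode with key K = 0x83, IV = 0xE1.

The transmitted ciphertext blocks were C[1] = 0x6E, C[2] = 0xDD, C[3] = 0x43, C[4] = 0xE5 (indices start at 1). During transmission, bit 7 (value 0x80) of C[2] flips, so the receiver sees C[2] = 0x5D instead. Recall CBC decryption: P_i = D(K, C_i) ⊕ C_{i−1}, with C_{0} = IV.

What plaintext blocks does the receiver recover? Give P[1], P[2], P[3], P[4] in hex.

Only C[2] changed, to 0x5D. In CBC, a change in C_i garbles P_i and flips the same bit in P_{i+1}. Decrypting the received ciphertext:
P[1]: D(K, 0x6E) = 0xFD; 0xFD ⊕ 0xE1 = 0x1C.
P[2]: D(K, 0x5D) = 0xEE; 0xEE ⊕ 0x6E = 0x80.
P[3]: D(K, 0x43) = 0xD0; 0xD0 ⊕ 0x5D = 0x8D.
P[4]: D(K, 0xE5) = 0x76; 0x76 ⊕ 0x43 = 0x35.
Blocks that differ from the original plaintext: P[2], P[3].

P[1] = 0x1C, P[2] = 0x80, P[3] = 0x8D, P[4] = 0x35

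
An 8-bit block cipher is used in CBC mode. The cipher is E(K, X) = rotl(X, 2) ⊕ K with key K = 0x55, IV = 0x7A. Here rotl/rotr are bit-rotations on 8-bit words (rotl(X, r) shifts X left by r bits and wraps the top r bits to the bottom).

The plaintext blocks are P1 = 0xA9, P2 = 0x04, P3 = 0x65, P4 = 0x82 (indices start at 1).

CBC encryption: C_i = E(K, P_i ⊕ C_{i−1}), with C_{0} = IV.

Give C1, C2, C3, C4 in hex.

C1: P1 ⊕ 0x7A = 0xD3; E(K, 0xD3) = 0x1A.
C2: P2 ⊕ 0x1A = 0x1E; E(K, 0x1E) = 0x2D.
C3: P3 ⊕ 0x2D = 0x48; E(K, 0x48) = 0x74.
C4: P4 ⊕ 0x74 = 0xF6; E(K, 0xF6) = 0x8E.

C1 = 0x1A, C2 = 0x2D, C3 = 0x74, C4 = 0x8E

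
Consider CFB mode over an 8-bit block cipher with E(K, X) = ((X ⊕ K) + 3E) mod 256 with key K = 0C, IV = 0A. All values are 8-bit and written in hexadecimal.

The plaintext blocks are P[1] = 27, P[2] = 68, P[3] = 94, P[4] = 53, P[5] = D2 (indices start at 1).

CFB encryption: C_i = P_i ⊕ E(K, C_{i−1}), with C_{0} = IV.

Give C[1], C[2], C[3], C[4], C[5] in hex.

C[1]: E(K, 0A) = 44; 27 ⊕ 44 = 63.
C[2]: E(K, 63) = AD; 68 ⊕ AD = C5.
C[3]: E(K, C5) = 07; 94 ⊕ 07 = 93.
C[4]: E(K, 93) = DD; 53 ⊕ DD = 8E.
C[5]: E(K, 8E) = C0; D2 ⊕ C0 = 12.

C[1] = 63, C[2] = C5, C[3] = 93, C[4] = 8E, C[5] = 12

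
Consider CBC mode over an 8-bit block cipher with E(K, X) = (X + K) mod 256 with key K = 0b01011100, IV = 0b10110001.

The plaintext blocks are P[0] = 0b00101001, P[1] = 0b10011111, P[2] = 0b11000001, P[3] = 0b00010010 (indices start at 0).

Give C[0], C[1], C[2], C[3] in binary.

CBC encryption: C_i = E(K, P_i ⊕ C_{i−1}), with C_{−1} = IV.
C[0]: P[0] ⊕ 0b10110001 = 0b10011000; E(K, 0b10011000) = 0b11110100.
C[1]: P[1] ⊕ 0b11110100 = 0b01101011; E(K, 0b01101011) = 0b11000111.
C[2]: P[2] ⊕ 0b11000111 = 0b00000110; E(K, 0b00000110) = 0b01100010.
C[3]: P[3] ⊕ 0b01100010 = 0b01110000; E(K, 0b01110000) = 0b11001100.

C[0] = 0b11110100, C[1] = 0b11000111, C[2] = 0b01100010, C[3] = 0b11001100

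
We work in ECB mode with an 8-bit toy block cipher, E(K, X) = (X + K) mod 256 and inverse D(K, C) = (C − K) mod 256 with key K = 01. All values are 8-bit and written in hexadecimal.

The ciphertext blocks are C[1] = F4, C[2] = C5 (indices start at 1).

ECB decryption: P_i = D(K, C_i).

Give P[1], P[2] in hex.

P[1]: D(K, F4) = F3.
P[2]: D(K, C5) = C4.

P[1] = F3, P[2] = C4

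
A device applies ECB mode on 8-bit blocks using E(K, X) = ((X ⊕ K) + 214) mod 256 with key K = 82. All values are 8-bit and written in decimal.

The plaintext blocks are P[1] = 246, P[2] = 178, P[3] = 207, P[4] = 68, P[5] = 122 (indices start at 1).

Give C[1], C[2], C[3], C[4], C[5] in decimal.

ECB encryption: C_i = E(K, P_i).
C[1]: E(K, 246) = 122.
C[2]: E(K, 178) = 182.
C[3]: E(K, 207) = 115.
C[4]: E(K, 68) = 236.
C[5]: E(K, 122) = 254.

C[1] = 122, C[2] = 182, C[3] = 115, C[4] = 236, C[5] = 254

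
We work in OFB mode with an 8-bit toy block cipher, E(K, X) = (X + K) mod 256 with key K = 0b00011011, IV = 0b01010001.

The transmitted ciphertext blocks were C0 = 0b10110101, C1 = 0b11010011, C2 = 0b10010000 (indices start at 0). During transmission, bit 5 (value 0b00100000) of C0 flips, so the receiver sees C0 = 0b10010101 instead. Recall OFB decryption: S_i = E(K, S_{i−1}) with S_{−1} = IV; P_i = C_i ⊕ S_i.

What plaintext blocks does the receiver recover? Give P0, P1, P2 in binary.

Only C0 changed, to 0b10010101. In OFB, a change in C_i flips the same bit in P_i only; the keystream is unaffected. Decrypting the received ciphertext:
P0: S = E(K, 0b01010001) = 0b01101100; 0b10010101 ⊕ 0b01101100 = 0b11111001.
P1: S = E(K, 0b01101100) = 0b10000111; 0b11010011 ⊕ 0b10000111 = 0b01010100.
P2: S = E(K, 0b10000111) = 0b10100010; 0b10010000 ⊕ 0b10100010 = 0b00110010.
Blocks that differ from the original plaintext: P0.

P0 = 0b11111001, P1 = 0b01010100, P2 = 0b00110010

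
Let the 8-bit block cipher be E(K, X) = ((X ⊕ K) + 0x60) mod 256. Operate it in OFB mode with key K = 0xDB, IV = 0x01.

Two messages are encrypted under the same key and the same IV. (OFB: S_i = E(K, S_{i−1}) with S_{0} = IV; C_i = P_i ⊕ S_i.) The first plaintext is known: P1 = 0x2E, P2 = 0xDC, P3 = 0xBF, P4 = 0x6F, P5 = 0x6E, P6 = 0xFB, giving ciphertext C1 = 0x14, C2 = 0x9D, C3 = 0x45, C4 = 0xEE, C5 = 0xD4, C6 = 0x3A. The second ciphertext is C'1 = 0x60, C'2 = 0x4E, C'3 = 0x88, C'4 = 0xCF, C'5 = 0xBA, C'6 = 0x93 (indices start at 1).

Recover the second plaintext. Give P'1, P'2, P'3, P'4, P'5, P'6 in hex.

In OFB with a reused IV, both messages share the same keystream S_i, so C_i ⊕ C'_i = P_i ⊕ P'_i and thus P'_i = P_i ⊕ C_i ⊕ C'_i.
P'1: 0x2E ⊕ 0x14 ⊕ 0x60 = 0x5A.
P'2: 0xDC ⊕ 0x9D ⊕ 0x4E = 0x0F.
P'3: 0xBF ⊕ 0x45 ⊕ 0x88 = 0x72.
P'4: 0x6F ⊕ 0xEE ⊕ 0xCF = 0x4E.
P'5: 0x6E ⊕ 0xD4 ⊕ 0xBA = 0x00.
P'6: 0xFB ⊕ 0x3A ⊕ 0x93 = 0x52.

P'1 = 0x5A, P'2 = 0x0F, P'3 = 0x72, P'4 = 0x4E, P'5 = 0x00, P'6 = 0x52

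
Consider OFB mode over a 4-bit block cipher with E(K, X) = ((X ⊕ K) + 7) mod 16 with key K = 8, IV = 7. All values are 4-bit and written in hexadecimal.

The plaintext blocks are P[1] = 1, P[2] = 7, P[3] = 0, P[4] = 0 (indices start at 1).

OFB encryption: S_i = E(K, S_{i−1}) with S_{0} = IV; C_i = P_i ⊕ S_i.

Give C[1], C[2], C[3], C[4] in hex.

C[1]: S = E(K, 7) = 6; 1 ⊕ 6 = 7.
C[2]: S = E(K, 6) = 5; 7 ⊕ 5 = 2.
C[3]: S = E(K, 5) = 4; 0 ⊕ 4 = 4.
C[4]: S = E(K, 4) = 3; 0 ⊕ 3 = 3.

C[1] = 7, C[2] = 2, C[3] = 4, C[4] = 3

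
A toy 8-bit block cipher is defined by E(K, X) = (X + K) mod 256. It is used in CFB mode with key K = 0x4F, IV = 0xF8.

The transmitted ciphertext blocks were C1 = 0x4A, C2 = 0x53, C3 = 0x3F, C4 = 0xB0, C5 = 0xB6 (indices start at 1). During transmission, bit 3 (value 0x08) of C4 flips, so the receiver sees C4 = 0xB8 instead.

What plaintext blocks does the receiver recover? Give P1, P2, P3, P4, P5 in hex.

P1 = 0x0D, P2 = 0xCA, P3 = 0x9D, P4 = 0x36, P5 = 0xB1

CFB decryption: P_i = C_i ⊕ E(K, C_{i−1}), with C_{0} = IV.
Only C4 changed, to 0xB8. In CFB, a change in C_i flips the same bit in P_i and garbles P_{i+1}. Decrypting the received ciphertext:
P1: E(K, 0xF8) = 0x47; 0x4A ⊕ 0x47 = 0x0D.
P2: E(K, 0x4A) = 0x99; 0x53 ⊕ 0x99 = 0xCA.
P3: E(K, 0x53) = 0xA2; 0x3F ⊕ 0xA2 = 0x9D.
P4: E(K, 0x3F) = 0x8E; 0xB8 ⊕ 0x8E = 0x36.
P5: E(K, 0xB8) = 0x07; 0xB6 ⊕ 0x07 = 0xB1.
Blocks that differ from the original plaintext: P4, P5.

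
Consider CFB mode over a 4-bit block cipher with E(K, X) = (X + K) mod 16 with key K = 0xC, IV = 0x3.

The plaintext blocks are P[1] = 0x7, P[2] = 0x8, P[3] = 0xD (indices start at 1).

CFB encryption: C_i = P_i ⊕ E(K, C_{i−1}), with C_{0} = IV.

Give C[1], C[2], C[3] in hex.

C[1] = 0x8, C[2] = 0xC, C[3] = 0x5

C[1]: E(K, 0x3) = 0xF; 0x7 ⊕ 0xF = 0x8.
C[2]: E(K, 0x8) = 0x4; 0x8 ⊕ 0x4 = 0xC.
C[3]: E(K, 0xC) = 0x8; 0xD ⊕ 0x8 = 0x5.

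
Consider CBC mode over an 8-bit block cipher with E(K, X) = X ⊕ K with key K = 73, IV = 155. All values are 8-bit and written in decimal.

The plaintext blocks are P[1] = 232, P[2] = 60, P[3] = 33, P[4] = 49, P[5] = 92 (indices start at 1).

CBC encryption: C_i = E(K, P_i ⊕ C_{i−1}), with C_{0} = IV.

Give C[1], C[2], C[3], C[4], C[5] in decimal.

C[1] = 58, C[2] = 79, C[3] = 39, C[4] = 95, C[5] = 74

C[1]: P[1] ⊕ 155 = 115; E(K, 115) = 58.
C[2]: P[2] ⊕ 58 = 6; E(K, 6) = 79.
C[3]: P[3] ⊕ 79 = 110; E(K, 110) = 39.
C[4]: P[4] ⊕ 39 = 22; E(K, 22) = 95.
C[5]: P[5] ⊕ 95 = 3; E(K, 3) = 74.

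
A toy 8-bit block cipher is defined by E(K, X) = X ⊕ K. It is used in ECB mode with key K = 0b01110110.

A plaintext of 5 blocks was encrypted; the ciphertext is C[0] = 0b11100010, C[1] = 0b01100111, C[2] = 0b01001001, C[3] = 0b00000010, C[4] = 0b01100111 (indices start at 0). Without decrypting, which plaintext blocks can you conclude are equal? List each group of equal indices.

P[1] = P[4]

ECB encrypts each block independently with the same key, so equal ciphertext blocks imply equal plaintext blocks.
C[1] = C[4] = 0b01100111, so P[1] = P[4].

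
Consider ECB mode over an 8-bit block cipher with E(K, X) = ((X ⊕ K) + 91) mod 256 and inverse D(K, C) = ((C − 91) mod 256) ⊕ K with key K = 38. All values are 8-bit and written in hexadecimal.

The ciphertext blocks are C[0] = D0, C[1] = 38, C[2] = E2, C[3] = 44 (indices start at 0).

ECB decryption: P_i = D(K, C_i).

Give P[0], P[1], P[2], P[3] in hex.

P[0] = 07, P[1] = 9F, P[2] = 69, P[3] = 8B

P[0]: D(K, D0) = 07.
P[1]: D(K, 38) = 9F.
P[2]: D(K, E2) = 69.
P[3]: D(K, 44) = 8B.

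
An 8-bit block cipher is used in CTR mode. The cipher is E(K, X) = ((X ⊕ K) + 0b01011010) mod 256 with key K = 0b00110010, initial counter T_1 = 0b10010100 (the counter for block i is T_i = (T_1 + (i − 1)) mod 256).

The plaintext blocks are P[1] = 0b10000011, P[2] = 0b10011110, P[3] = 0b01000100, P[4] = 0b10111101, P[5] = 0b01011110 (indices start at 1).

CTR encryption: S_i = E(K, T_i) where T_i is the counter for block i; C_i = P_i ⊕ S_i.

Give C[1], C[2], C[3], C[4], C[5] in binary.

C[1] = 0b10000011, C[2] = 0b10011111, C[3] = 0b10111010, C[4] = 0b01000010, C[5] = 0b01011010

C[1]: T = 0b10010100, S = E(K, T) = 0b00000000; 0b10000011 ⊕ 0b00000000 = 0b10000011.
C[2]: T = 0b10010101, S = E(K, T) = 0b00000001; 0b10011110 ⊕ 0b00000001 = 0b10011111.
C[3]: T = 0b10010110, S = E(K, T) = 0b11111110; 0b01000100 ⊕ 0b11111110 = 0b10111010.
C[4]: T = 0b10010111, S = E(K, T) = 0b11111111; 0b10111101 ⊕ 0b11111111 = 0b01000010.
C[5]: T = 0b10011000, S = E(K, T) = 0b00000100; 0b01011110 ⊕ 0b00000100 = 0b01011010.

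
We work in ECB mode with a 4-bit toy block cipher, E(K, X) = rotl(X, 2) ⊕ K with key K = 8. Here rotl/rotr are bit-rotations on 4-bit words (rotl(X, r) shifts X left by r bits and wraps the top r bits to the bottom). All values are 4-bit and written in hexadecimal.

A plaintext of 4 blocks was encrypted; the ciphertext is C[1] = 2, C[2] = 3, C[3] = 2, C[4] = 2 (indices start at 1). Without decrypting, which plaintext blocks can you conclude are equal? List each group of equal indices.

ECB encrypts each block independently with the same key, so equal ciphertext blocks imply equal plaintext blocks.
C[1] = C[3] = C[4] = 2, so P[1] = P[3] = P[4].

P[1] = P[3] = P[4]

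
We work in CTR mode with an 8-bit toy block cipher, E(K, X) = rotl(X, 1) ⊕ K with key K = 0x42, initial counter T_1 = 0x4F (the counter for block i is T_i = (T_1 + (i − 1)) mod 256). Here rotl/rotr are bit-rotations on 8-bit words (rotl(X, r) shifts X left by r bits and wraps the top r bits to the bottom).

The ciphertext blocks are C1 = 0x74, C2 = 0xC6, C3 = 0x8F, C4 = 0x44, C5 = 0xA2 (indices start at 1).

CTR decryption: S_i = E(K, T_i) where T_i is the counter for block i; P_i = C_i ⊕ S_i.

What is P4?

P4 = 0xA2

P4: T = 0x52, S = E(K, T) = 0xE6; 0x44 ⊕ 0xE6 = 0xA2.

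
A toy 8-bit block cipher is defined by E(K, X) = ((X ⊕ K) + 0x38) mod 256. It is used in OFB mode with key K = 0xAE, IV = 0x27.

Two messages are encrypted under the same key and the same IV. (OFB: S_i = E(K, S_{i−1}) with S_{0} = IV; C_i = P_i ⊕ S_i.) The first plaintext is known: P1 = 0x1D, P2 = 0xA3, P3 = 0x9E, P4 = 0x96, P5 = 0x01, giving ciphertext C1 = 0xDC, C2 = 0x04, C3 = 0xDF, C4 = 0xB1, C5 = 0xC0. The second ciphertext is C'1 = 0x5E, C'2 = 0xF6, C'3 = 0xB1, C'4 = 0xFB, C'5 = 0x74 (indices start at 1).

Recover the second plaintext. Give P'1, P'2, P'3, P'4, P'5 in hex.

P'1 = 0x9F, P'2 = 0x51, P'3 = 0xF0, P'4 = 0xDC, P'5 = 0xB5

In OFB with a reused IV, both messages share the same keystream S_i, so C_i ⊕ C'_i = P_i ⊕ P'_i and thus P'_i = P_i ⊕ C_i ⊕ C'_i.
P'1: 0x1D ⊕ 0xDC ⊕ 0x5E = 0x9F.
P'2: 0xA3 ⊕ 0x04 ⊕ 0xF6 = 0x51.
P'3: 0x9E ⊕ 0xDF ⊕ 0xB1 = 0xF0.
P'4: 0x96 ⊕ 0xB1 ⊕ 0xFB = 0xDC.
P'5: 0x01 ⊕ 0xC0 ⊕ 0x74 = 0xB5.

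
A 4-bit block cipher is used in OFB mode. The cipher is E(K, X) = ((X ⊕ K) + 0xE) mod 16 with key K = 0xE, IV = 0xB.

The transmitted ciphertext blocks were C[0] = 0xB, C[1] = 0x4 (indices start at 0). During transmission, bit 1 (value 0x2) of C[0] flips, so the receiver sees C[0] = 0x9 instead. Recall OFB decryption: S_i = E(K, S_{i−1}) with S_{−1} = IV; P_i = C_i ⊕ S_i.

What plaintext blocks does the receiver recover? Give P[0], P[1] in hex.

Only C[0] changed, to 0x9. In OFB, a change in C_i flips the same bit in P_i only; the keystream is unaffected. Decrypting the received ciphertext:
P[0]: S = E(K, 0xB) = 0x3; 0x9 ⊕ 0x3 = 0xA.
P[1]: S = E(K, 0x3) = 0xB; 0x4 ⊕ 0xB = 0xF.
Blocks that differ from the original plaintext: P[0].

P[0] = 0xA, P[1] = 0xF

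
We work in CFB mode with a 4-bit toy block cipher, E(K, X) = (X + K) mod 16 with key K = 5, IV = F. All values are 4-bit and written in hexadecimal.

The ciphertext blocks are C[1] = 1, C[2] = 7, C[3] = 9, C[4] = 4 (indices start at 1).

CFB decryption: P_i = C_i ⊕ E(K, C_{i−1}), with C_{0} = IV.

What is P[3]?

P[3] = 5

P[3]: E(K, 7) = C; 9 ⊕ C = 5.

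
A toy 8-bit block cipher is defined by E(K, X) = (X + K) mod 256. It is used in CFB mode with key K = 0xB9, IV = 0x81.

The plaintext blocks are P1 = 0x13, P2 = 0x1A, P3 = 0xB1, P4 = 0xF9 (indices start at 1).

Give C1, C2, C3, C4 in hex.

C1 = 0x29, C2 = 0xF8, C3 = 0x00, C4 = 0x40

CFB encryption: C_i = P_i ⊕ E(K, C_{i−1}), with C_{0} = IV.
C1: E(K, 0x81) = 0x3A; 0x13 ⊕ 0x3A = 0x29.
C2: E(K, 0x29) = 0xE2; 0x1A ⊕ 0xE2 = 0xF8.
C3: E(K, 0xF8) = 0xB1; 0xB1 ⊕ 0xB1 = 0x00.
C4: E(K, 0x00) = 0xB9; 0xF9 ⊕ 0xB9 = 0x40.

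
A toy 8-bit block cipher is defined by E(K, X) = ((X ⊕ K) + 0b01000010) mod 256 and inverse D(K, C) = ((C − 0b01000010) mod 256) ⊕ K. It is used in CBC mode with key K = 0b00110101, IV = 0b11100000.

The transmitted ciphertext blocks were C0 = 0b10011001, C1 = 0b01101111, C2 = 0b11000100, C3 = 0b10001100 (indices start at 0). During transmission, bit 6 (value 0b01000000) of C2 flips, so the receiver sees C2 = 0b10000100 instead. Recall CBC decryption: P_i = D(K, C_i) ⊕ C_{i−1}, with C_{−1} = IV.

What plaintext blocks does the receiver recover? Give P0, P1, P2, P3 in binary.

P0 = 0b10000010, P1 = 0b10000001, P2 = 0b00011000, P3 = 0b11111011

Only C2 changed, to 0b10000100. In CBC, a change in C_i garbles P_i and flips the same bit in P_{i+1}. Decrypting the received ciphertext:
P0: D(K, 0b10011001) = 0b01100010; 0b01100010 ⊕ 0b11100000 = 0b10000010.
P1: D(K, 0b01101111) = 0b00011000; 0b00011000 ⊕ 0b10011001 = 0b10000001.
P2: D(K, 0b10000100) = 0b01110111; 0b01110111 ⊕ 0b01101111 = 0b00011000.
P3: D(K, 0b10001100) = 0b01111111; 0b01111111 ⊕ 0b10000100 = 0b11111011.
Blocks that differ from the original plaintext: P2, P3.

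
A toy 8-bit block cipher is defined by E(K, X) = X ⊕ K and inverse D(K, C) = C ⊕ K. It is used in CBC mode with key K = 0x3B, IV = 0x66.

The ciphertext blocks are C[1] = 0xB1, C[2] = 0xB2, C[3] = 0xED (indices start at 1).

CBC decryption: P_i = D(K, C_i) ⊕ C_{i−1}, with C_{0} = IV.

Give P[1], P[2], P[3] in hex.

P[1]: D(K, 0xB1) = 0x8A; 0x8A ⊕ 0x66 = 0xEC.
P[2]: D(K, 0xB2) = 0x89; 0x89 ⊕ 0xB1 = 0x38.
P[3]: D(K, 0xED) = 0xD6; 0xD6 ⊕ 0xB2 = 0x64.

P[1] = 0xEC, P[2] = 0x38, P[3] = 0x64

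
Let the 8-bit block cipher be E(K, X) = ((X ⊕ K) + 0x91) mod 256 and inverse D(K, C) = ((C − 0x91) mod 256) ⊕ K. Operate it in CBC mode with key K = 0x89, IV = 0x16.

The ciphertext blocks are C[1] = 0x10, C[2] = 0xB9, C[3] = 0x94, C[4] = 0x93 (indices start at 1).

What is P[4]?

CBC decryption: P_i = D(K, C_i) ⊕ C_{i−1}, with C_{0} = IV.
P[4]: D(K, 0x93) = 0x8B; 0x8B ⊕ 0x94 = 0x1F.

P[4] = 0x1F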